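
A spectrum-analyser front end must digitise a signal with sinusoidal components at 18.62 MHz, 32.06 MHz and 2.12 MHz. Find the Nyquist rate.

Highest-frequency component: 32.06 MHz.
Nyquist rate = 2 × 32.06 MHz = 64.12 MHz.

64.12 MHz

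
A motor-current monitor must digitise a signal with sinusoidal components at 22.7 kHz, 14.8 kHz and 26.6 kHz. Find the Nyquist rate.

53.2 kHz

Highest-frequency component: 26.6 kHz.
Nyquist rate = 2 × 26.6 kHz = 53.2 kHz.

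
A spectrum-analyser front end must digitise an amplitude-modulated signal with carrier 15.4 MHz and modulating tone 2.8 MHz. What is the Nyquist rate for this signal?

AM sidebands sit at fc ± fm = 12.6 MHz and 18.2 MHz.
Highest-frequency component: 18.2 MHz.
Nyquist rate = 2 × 18.2 MHz = 36.4 MHz.

36.4 MHz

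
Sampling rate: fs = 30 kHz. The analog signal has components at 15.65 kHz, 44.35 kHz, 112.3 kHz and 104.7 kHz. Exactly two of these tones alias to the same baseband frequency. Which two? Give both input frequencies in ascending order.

fs/2 = 15 kHz.
15.65 kHz > fs/2 = 15 kHz, folds to fs − 15.65 kHz = 14.35 kHz.
44.35 kHz mod fs = 14.35 kHz.
14.35 kHz ≤ fs/2 = 15 kHz, appears at 14.35 kHz.
112.3 kHz mod fs = 22.3 kHz.
22.3 kHz > fs/2 = 15 kHz, folds to fs − 22.3 kHz = 7.7 kHz.
104.7 kHz mod fs = 14.7 kHz.
14.7 kHz ≤ fs/2 = 15 kHz, appears at 14.7 kHz.
15.65 kHz and 44.35 kHz both map to 14.35 kHz.

15.65 kHz, 44.35 kHz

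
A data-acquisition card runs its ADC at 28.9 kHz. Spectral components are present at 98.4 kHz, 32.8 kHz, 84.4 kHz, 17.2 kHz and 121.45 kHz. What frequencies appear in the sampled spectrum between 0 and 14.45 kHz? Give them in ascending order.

2.3 kHz, 3.9 kHz, 5.85 kHz, 11.7 kHz

fs/2 = 14.45 kHz.
98.4 kHz mod fs = 11.7 kHz.
11.7 kHz ≤ fs/2 = 14.45 kHz, appears at 11.7 kHz.
32.8 kHz mod fs = 3.9 kHz.
3.9 kHz ≤ fs/2 = 14.45 kHz, appears at 3.9 kHz.
84.4 kHz mod fs = 26.6 kHz.
26.6 kHz > fs/2 = 14.45 kHz, folds to fs − 26.6 kHz = 2.3 kHz.
17.2 kHz > fs/2 = 14.45 kHz, folds to fs − 17.2 kHz = 11.7 kHz.
121.45 kHz mod fs = 5.85 kHz.
5.85 kHz ≤ fs/2 = 14.45 kHz, appears at 5.85 kHz.
Distinct values: {2.3 kHz, 3.9 kHz, 5.85 kHz, 11.7 kHz}.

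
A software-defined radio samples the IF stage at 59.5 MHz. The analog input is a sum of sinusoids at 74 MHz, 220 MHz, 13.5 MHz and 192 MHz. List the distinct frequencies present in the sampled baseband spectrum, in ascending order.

fs/2 = 29.75 MHz.
74 MHz mod fs = 14.5 MHz.
14.5 MHz ≤ fs/2 = 29.75 MHz, appears at 14.5 MHz.
220 MHz mod fs = 41.5 MHz.
41.5 MHz > fs/2 = 29.75 MHz, folds to fs − 41.5 MHz = 18 MHz.
13.5 MHz ≤ fs/2 = 29.75 MHz, passes unchanged.
192 MHz mod fs = 13.5 MHz.
13.5 MHz ≤ fs/2 = 29.75 MHz, appears at 13.5 MHz.
Distinct values: {13.5 MHz, 14.5 MHz, 18 MHz}.

13.5 MHz, 14.5 MHz, 18 MHz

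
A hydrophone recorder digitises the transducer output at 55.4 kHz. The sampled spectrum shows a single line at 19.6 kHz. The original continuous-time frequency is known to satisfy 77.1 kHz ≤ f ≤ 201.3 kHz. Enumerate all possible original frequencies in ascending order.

91.2 kHz, 130.4 kHz, 146.6 kHz, 185.8 kHz

Frequencies that alias to 19.6 kHz are k·fs ± 19.6 kHz for integer k ≥ 0.
k=0: 19.6 kHz.
k=1: 35.8 kHz, 75 kHz.
k=2: 91.2 kHz, 130.4 kHz.
k=3: 146.6 kHz, 185.8 kHz.
k=4: 202 kHz, 241.2 kHz.
Within [77.1 kHz, 201.3 kHz]: 91.2 kHz, 130.4 kHz, 146.6 kHz, 185.8 kHz.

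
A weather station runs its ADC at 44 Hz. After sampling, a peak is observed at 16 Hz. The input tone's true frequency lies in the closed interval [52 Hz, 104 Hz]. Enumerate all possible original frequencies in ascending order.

60 Hz, 72 Hz, 104 Hz

Frequencies that alias to 16 Hz are k·fs ± 16 Hz for integer k ≥ 0.
k=0: 16 Hz.
k=1: 28 Hz, 60 Hz.
k=2: 72 Hz, 104 Hz.
k=3: 116 Hz, 148 Hz.
Within [52 Hz, 104 Hz]: 60 Hz, 72 Hz, 104 Hz.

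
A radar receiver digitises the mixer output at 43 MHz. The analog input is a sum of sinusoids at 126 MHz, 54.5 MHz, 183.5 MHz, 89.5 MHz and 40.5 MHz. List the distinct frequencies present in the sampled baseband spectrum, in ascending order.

2.5 MHz, 3 MHz, 3.5 MHz, 11.5 MHz

fs/2 = 21.5 MHz.
126 MHz mod fs = 40 MHz.
40 MHz > fs/2 = 21.5 MHz, folds to fs − 40 MHz = 3 MHz.
54.5 MHz mod fs = 11.5 MHz.
11.5 MHz ≤ fs/2 = 21.5 MHz, appears at 11.5 MHz.
183.5 MHz mod fs = 11.5 MHz.
11.5 MHz ≤ fs/2 = 21.5 MHz, appears at 11.5 MHz.
89.5 MHz mod fs = 3.5 MHz.
3.5 MHz ≤ fs/2 = 21.5 MHz, appears at 3.5 MHz.
40.5 MHz > fs/2 = 21.5 MHz, folds to fs − 40.5 MHz = 2.5 MHz.
Distinct values: {2.5 MHz, 3 MHz, 3.5 MHz, 11.5 MHz}.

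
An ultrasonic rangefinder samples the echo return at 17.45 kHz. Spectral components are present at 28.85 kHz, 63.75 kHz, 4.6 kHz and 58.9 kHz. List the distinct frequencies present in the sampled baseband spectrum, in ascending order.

fs/2 = 8.725 kHz.
28.85 kHz mod fs = 11.4 kHz.
11.4 kHz > fs/2 = 8.725 kHz, folds to fs − 11.4 kHz = 6.05 kHz.
63.75 kHz mod fs = 11.4 kHz.
11.4 kHz > fs/2 = 8.725 kHz, folds to fs − 11.4 kHz = 6.05 kHz.
4.6 kHz ≤ fs/2 = 8.725 kHz, passes unchanged.
58.9 kHz mod fs = 6.55 kHz.
6.55 kHz ≤ fs/2 = 8.725 kHz, appears at 6.55 kHz.
Distinct values: {4.6 kHz, 6.05 kHz, 6.55 kHz}.

4.6 kHz, 6.05 kHz, 6.55 kHz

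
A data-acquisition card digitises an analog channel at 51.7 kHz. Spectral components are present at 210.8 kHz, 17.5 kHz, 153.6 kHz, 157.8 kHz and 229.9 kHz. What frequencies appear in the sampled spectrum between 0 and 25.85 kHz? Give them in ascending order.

1.5 kHz, 2.7 kHz, 4 kHz, 17.5 kHz, 23.1 kHz

fs/2 = 25.85 kHz.
210.8 kHz mod fs = 4 kHz.
4 kHz ≤ fs/2 = 25.85 kHz, appears at 4 kHz.
17.5 kHz ≤ fs/2 = 25.85 kHz, passes unchanged.
153.6 kHz mod fs = 50.2 kHz.
50.2 kHz > fs/2 = 25.85 kHz, folds to fs − 50.2 kHz = 1.5 kHz.
157.8 kHz mod fs = 2.7 kHz.
2.7 kHz ≤ fs/2 = 25.85 kHz, appears at 2.7 kHz.
229.9 kHz mod fs = 23.1 kHz.
23.1 kHz ≤ fs/2 = 25.85 kHz, appears at 23.1 kHz.
Distinct values: {1.5 kHz, 2.7 kHz, 4 kHz, 17.5 kHz, 23.1 kHz}.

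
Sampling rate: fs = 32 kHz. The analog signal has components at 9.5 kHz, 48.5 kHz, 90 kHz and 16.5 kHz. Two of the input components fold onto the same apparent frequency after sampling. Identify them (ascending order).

16.5 kHz, 48.5 kHz

fs/2 = 16 kHz.
9.5 kHz ≤ fs/2 = 16 kHz, passes unchanged.
48.5 kHz mod fs = 16.5 kHz.
16.5 kHz > fs/2 = 16 kHz, folds to fs − 16.5 kHz = 15.5 kHz.
90 kHz mod fs = 26 kHz.
26 kHz > fs/2 = 16 kHz, folds to fs − 26 kHz = 6 kHz.
16.5 kHz > fs/2 = 16 kHz, folds to fs − 16.5 kHz = 15.5 kHz.
16.5 kHz and 48.5 kHz both map to 15.5 kHz.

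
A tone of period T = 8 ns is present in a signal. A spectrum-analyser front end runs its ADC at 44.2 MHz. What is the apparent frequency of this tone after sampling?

7.6 MHz

T = 8 ns → f = 1/T = 125 MHz.
125 MHz mod fs = 36.6 MHz.
36.6 MHz > fs/2 = 22.1 MHz, folds to fs − 36.6 MHz = 7.6 MHz.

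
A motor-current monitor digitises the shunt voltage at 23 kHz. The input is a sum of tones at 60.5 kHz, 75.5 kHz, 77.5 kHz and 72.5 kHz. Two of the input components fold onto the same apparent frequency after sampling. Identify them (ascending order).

fs/2 = 11.5 kHz.
60.5 kHz mod fs = 14.5 kHz.
14.5 kHz > fs/2 = 11.5 kHz, folds to fs − 14.5 kHz = 8.5 kHz.
75.5 kHz mod fs = 6.5 kHz.
6.5 kHz ≤ fs/2 = 11.5 kHz, appears at 6.5 kHz.
77.5 kHz mod fs = 8.5 kHz.
8.5 kHz ≤ fs/2 = 11.5 kHz, appears at 8.5 kHz.
72.5 kHz mod fs = 3.5 kHz.
3.5 kHz ≤ fs/2 = 11.5 kHz, appears at 3.5 kHz.
60.5 kHz and 77.5 kHz both map to 8.5 kHz.

60.5 kHz, 77.5 kHz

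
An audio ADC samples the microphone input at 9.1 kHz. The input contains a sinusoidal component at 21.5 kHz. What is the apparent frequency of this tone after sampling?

21.5 kHz mod fs = 3.3 kHz.
3.3 kHz ≤ fs/2 = 4.55 kHz, appears at 3.3 kHz.

3.3 kHz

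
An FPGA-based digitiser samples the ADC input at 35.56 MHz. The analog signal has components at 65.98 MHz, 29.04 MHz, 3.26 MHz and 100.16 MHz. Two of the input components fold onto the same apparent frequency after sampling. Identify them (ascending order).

29.04 MHz, 100.16 MHz

fs/2 = 17.78 MHz.
65.98 MHz mod fs = 30.42 MHz.
30.42 MHz > fs/2 = 17.78 MHz, folds to fs − 30.42 MHz = 5.14 MHz.
29.04 MHz > fs/2 = 17.78 MHz, folds to fs − 29.04 MHz = 6.52 MHz.
3.26 MHz ≤ fs/2 = 17.78 MHz, passes unchanged.
100.16 MHz mod fs = 29.04 MHz.
29.04 MHz > fs/2 = 17.78 MHz, folds to fs − 29.04 MHz = 6.52 MHz.
29.04 MHz and 100.16 MHz both map to 6.52 MHz.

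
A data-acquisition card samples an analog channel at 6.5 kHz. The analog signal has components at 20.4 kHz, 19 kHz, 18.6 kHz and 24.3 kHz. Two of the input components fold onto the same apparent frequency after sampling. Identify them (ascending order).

18.6 kHz, 20.4 kHz

fs/2 = 3.25 kHz.
20.4 kHz mod fs = 0.9 kHz.
0.9 kHz ≤ fs/2 = 3.25 kHz, appears at 0.9 kHz.
19 kHz mod fs = 6 kHz.
6 kHz > fs/2 = 3.25 kHz, folds to fs − 6 kHz = 0.5 kHz.
18.6 kHz mod fs = 5.6 kHz.
5.6 kHz > fs/2 = 3.25 kHz, folds to fs − 5.6 kHz = 0.9 kHz.
24.3 kHz mod fs = 4.8 kHz.
4.8 kHz > fs/2 = 3.25 kHz, folds to fs − 4.8 kHz = 1.7 kHz.
18.6 kHz and 20.4 kHz both map to 0.9 kHz.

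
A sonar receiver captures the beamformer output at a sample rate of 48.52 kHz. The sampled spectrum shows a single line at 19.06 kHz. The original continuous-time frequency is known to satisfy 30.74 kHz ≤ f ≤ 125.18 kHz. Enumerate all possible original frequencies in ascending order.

67.58 kHz, 77.98 kHz, 116.1 kHz

Frequencies that alias to 19.06 kHz are k·fs ± 19.06 kHz for integer k ≥ 0.
k=0: 19.06 kHz.
k=1: 29.46 kHz, 67.58 kHz.
k=2: 77.98 kHz, 116.1 kHz.
k=3: 126.5 kHz, 164.62 kHz.
Within [30.74 kHz, 125.18 kHz]: 67.58 kHz, 77.98 kHz, 116.1 kHz.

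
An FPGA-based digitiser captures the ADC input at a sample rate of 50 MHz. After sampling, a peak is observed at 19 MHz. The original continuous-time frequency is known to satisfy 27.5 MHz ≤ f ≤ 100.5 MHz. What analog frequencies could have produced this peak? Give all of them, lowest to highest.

31 MHz, 69 MHz, 81 MHz

Frequencies that alias to 19 MHz are k·fs ± 19 MHz for integer k ≥ 0.
k=0: 19 MHz.
k=1: 31 MHz, 69 MHz.
k=2: 81 MHz, 119 MHz.
k=3: 131 MHz, 169 MHz.
Within [27.5 MHz, 100.5 MHz]: 31 MHz, 69 MHz, 81 MHz.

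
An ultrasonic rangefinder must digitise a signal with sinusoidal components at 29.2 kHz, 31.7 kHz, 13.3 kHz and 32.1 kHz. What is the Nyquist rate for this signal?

64.2 kHz

Highest-frequency component: 32.1 kHz.
Nyquist rate = 2 × 32.1 kHz = 64.2 kHz.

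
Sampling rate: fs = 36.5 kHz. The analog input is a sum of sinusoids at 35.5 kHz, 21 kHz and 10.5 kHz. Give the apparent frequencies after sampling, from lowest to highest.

fs/2 = 18.25 kHz.
35.5 kHz > fs/2 = 18.25 kHz, folds to fs − 35.5 kHz = 1 kHz.
21 kHz > fs/2 = 18.25 kHz, folds to fs − 21 kHz = 15.5 kHz.
10.5 kHz ≤ fs/2 = 18.25 kHz, passes unchanged.
Distinct values: {1 kHz, 10.5 kHz, 15.5 kHz}.

1 kHz, 10.5 kHz, 15.5 kHz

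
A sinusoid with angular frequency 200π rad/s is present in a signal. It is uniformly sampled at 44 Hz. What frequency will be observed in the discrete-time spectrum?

12 Hz

ω = 200π rad/s → f = ω/(2π) = 100 Hz.
100 Hz mod fs = 12 Hz.
12 Hz ≤ fs/2 = 22 Hz, appears at 12 Hz.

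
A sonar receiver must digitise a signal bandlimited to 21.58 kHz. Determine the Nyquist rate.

43.16 kHz

Nyquist rate = 2 × 21.58 kHz = 43.16 kHz.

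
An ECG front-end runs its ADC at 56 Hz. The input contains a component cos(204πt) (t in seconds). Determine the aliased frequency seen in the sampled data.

10 Hz

ω = 204π rad/s → f = ω/(2π) = 102 Hz.
102 Hz mod fs = 46 Hz.
46 Hz > fs/2 = 28 Hz, folds to fs − 46 Hz = 10 Hz.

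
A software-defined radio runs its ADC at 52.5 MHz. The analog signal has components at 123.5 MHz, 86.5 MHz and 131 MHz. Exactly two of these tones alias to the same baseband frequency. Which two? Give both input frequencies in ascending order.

fs/2 = 26.25 MHz.
123.5 MHz mod fs = 18.5 MHz.
18.5 MHz ≤ fs/2 = 26.25 MHz, appears at 18.5 MHz.
86.5 MHz mod fs = 34 MHz.
34 MHz > fs/2 = 26.25 MHz, folds to fs − 34 MHz = 18.5 MHz.
131 MHz mod fs = 26 MHz.
26 MHz ≤ fs/2 = 26.25 MHz, appears at 26 MHz.
86.5 MHz and 123.5 MHz both map to 18.5 MHz.

86.5 MHz, 123.5 MHz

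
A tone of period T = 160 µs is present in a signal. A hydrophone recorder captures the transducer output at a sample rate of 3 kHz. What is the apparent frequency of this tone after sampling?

0.25 kHz

T = 160 µs → f = 1/T = 6.25 kHz.
6.25 kHz mod fs = 0.25 kHz.
0.25 kHz ≤ fs/2 = 1.5 kHz, appears at 0.25 kHz.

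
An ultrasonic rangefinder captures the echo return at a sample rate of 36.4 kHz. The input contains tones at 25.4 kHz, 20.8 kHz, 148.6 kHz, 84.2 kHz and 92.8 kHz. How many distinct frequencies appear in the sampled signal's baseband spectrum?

fs/2 = 18.2 kHz.
25.4 kHz > fs/2 = 18.2 kHz, folds to fs − 25.4 kHz = 11 kHz.
20.8 kHz > fs/2 = 18.2 kHz, folds to fs − 20.8 kHz = 15.6 kHz.
148.6 kHz mod fs = 3 kHz.
3 kHz ≤ fs/2 = 18.2 kHz, appears at 3 kHz.
84.2 kHz mod fs = 11.4 kHz.
11.4 kHz ≤ fs/2 = 18.2 kHz, appears at 11.4 kHz.
92.8 kHz mod fs = 20 kHz.
20 kHz > fs/2 = 18.2 kHz, folds to fs − 20 kHz = 16.4 kHz.
Distinct values: {3 kHz, 11 kHz, 11.4 kHz, 15.6 kHz, 16.4 kHz} → 5.

5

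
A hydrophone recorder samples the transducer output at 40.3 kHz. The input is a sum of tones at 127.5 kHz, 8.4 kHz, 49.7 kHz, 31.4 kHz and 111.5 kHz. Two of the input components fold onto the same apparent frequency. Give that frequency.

fs/2 = 20.15 kHz.
127.5 kHz mod fs = 6.6 kHz.
6.6 kHz ≤ fs/2 = 20.15 kHz, appears at 6.6 kHz.
8.4 kHz ≤ fs/2 = 20.15 kHz, passes unchanged.
49.7 kHz mod fs = 9.4 kHz.
9.4 kHz ≤ fs/2 = 20.15 kHz, appears at 9.4 kHz.
31.4 kHz > fs/2 = 20.15 kHz, folds to fs − 31.4 kHz = 8.9 kHz.
111.5 kHz mod fs = 30.9 kHz.
30.9 kHz > fs/2 = 20.15 kHz, folds to fs − 30.9 kHz = 9.4 kHz.
49.7 kHz and 111.5 kHz both map to 9.4 kHz.

9.4 kHz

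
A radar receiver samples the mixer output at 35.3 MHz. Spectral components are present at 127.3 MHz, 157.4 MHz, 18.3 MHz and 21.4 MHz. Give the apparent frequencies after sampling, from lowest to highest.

13.9 MHz, 16.2 MHz, 17 MHz

fs/2 = 17.65 MHz.
127.3 MHz mod fs = 21.4 MHz.
21.4 MHz > fs/2 = 17.65 MHz, folds to fs − 21.4 MHz = 13.9 MHz.
157.4 MHz mod fs = 16.2 MHz.
16.2 MHz ≤ fs/2 = 17.65 MHz, appears at 16.2 MHz.
18.3 MHz > fs/2 = 17.65 MHz, folds to fs − 18.3 MHz = 17 MHz.
21.4 MHz > fs/2 = 17.65 MHz, folds to fs − 21.4 MHz = 13.9 MHz.
Distinct values: {13.9 MHz, 16.2 MHz, 17 MHz}.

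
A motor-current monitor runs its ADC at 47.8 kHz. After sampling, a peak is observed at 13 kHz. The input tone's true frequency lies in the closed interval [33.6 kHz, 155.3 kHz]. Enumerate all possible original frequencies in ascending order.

Frequencies that alias to 13 kHz are k·fs ± 13 kHz for integer k ≥ 0.
k=0: 13 kHz.
k=1: 34.8 kHz, 60.8 kHz.
k=2: 82.6 kHz, 108.6 kHz.
k=3: 130.4 kHz, 156.4 kHz.
k=4: 178.2 kHz, 204.2 kHz.
Within [33.6 kHz, 155.3 kHz]: 34.8 kHz, 60.8 kHz, 82.6 kHz, 108.6 kHz, 130.4 kHz.

34.8 kHz, 60.8 kHz, 82.6 kHz, 108.6 kHz, 130.4 kHz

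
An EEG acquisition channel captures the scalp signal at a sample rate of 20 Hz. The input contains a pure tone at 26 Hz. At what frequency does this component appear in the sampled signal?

26 Hz mod fs = 6 Hz.
6 Hz ≤ fs/2 = 10 Hz, appears at 6 Hz.

6 Hz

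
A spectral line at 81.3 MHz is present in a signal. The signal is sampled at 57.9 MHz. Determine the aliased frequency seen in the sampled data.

81.3 MHz mod fs = 23.4 MHz.
23.4 MHz ≤ fs/2 = 28.95 MHz, appears at 23.4 MHz.

23.4 MHz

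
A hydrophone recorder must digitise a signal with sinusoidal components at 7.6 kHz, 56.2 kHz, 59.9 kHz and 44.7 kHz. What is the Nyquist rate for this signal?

119.8 kHz

Highest-frequency component: 59.9 kHz.
Nyquist rate = 2 × 59.9 kHz = 119.8 kHz.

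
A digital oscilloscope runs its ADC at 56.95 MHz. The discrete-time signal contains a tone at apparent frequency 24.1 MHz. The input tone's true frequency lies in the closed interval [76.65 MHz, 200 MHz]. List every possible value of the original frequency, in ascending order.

81.05 MHz, 89.8 MHz, 138 MHz, 146.75 MHz, 194.95 MHz

Frequencies that alias to 24.1 MHz are k·fs ± 24.1 MHz for integer k ≥ 0.
k=0: 24.1 MHz.
k=1: 32.85 MHz, 81.05 MHz.
k=2: 89.8 MHz, 138 MHz.
k=3: 146.75 MHz, 194.95 MHz.
k=4: 203.7 MHz, 251.9 MHz.
Within [76.65 MHz, 200 MHz]: 81.05 MHz, 89.8 MHz, 138 MHz, 146.75 MHz, 194.95 MHz.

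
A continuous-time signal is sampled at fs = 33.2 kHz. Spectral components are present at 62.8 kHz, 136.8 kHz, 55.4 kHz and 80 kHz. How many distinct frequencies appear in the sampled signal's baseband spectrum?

4

fs/2 = 16.6 kHz.
62.8 kHz mod fs = 29.6 kHz.
29.6 kHz > fs/2 = 16.6 kHz, folds to fs − 29.6 kHz = 3.6 kHz.
136.8 kHz mod fs = 4 kHz.
4 kHz ≤ fs/2 = 16.6 kHz, appears at 4 kHz.
55.4 kHz mod fs = 22.2 kHz.
22.2 kHz > fs/2 = 16.6 kHz, folds to fs − 22.2 kHz = 11 kHz.
80 kHz mod fs = 13.6 kHz.
13.6 kHz ≤ fs/2 = 16.6 kHz, appears at 13.6 kHz.
Distinct values: {3.6 kHz, 4 kHz, 11 kHz, 13.6 kHz} → 4.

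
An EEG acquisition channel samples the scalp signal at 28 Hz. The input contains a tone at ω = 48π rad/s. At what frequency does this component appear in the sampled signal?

4 Hz

ω = 48π rad/s → f = ω/(2π) = 24 Hz.
24 Hz > fs/2 = 14 Hz, folds to fs − 24 Hz = 4 Hz.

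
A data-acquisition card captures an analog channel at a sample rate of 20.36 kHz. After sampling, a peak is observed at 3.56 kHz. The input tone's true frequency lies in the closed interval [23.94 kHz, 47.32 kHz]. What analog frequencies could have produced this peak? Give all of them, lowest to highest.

37.16 kHz, 44.28 kHz

Frequencies that alias to 3.56 kHz are k·fs ± 3.56 kHz for integer k ≥ 0.
k=0: 3.56 kHz.
k=1: 16.8 kHz, 23.92 kHz.
k=2: 37.16 kHz, 44.28 kHz.
k=3: 57.52 kHz, 64.64 kHz.
Within [23.94 kHz, 47.32 kHz]: 37.16 kHz, 44.28 kHz.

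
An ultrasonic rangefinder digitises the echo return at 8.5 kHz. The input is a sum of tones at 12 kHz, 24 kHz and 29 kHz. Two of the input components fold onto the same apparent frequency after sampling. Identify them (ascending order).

fs/2 = 4.25 kHz.
12 kHz mod fs = 3.5 kHz.
3.5 kHz ≤ fs/2 = 4.25 kHz, appears at 3.5 kHz.
24 kHz mod fs = 7 kHz.
7 kHz > fs/2 = 4.25 kHz, folds to fs − 7 kHz = 1.5 kHz.
29 kHz mod fs = 3.5 kHz.
3.5 kHz ≤ fs/2 = 4.25 kHz, appears at 3.5 kHz.
12 kHz and 29 kHz both map to 3.5 kHz.

12 kHz, 29 kHz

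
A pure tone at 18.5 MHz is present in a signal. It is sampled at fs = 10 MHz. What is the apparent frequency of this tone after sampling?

1.5 MHz

18.5 MHz mod fs = 8.5 MHz.
8.5 MHz > fs/2 = 5 MHz, folds to fs − 8.5 MHz = 1.5 MHz.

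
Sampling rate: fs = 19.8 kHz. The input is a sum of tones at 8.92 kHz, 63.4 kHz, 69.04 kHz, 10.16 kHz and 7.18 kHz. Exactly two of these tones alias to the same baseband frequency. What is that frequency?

fs/2 = 9.9 kHz.
8.92 kHz ≤ fs/2 = 9.9 kHz, passes unchanged.
63.4 kHz mod fs = 4 kHz.
4 kHz ≤ fs/2 = 9.9 kHz, appears at 4 kHz.
69.04 kHz mod fs = 9.64 kHz.
9.64 kHz ≤ fs/2 = 9.9 kHz, appears at 9.64 kHz.
10.16 kHz > fs/2 = 9.9 kHz, folds to fs − 10.16 kHz = 9.64 kHz.
7.18 kHz ≤ fs/2 = 9.9 kHz, passes unchanged.
10.16 kHz and 69.04 kHz both map to 9.64 kHz.

9.64 kHz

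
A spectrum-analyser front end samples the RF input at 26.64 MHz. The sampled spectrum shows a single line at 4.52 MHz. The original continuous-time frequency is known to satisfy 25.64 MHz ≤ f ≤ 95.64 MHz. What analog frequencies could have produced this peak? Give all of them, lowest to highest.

Frequencies that alias to 4.52 MHz are k·fs ± 4.52 MHz for integer k ≥ 0.
k=0: 4.52 MHz.
k=1: 22.12 MHz, 31.16 MHz.
k=2: 48.76 MHz, 57.8 MHz.
k=3: 75.4 MHz, 84.44 MHz.
k=4: 102.04 MHz, 111.08 MHz.
Within [25.64 MHz, 95.64 MHz]: 31.16 MHz, 48.76 MHz, 57.8 MHz, 75.4 MHz, 84.44 MHz.

31.16 MHz, 48.76 MHz, 57.8 MHz, 75.4 MHz, 84.44 MHz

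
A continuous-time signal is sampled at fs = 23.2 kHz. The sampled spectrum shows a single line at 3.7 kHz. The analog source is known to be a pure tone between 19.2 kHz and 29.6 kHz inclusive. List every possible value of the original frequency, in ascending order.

19.5 kHz, 26.9 kHz

Frequencies that alias to 3.7 kHz are k·fs ± 3.7 kHz for integer k ≥ 0.
k=0: 3.7 kHz.
k=1: 19.5 kHz, 26.9 kHz.
k=2: 42.7 kHz, 50.1 kHz.
Within [19.2 kHz, 29.6 kHz]: 19.5 kHz, 26.9 kHz.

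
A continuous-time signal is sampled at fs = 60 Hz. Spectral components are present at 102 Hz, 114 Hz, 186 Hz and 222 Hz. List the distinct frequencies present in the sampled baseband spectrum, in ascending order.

6 Hz, 18 Hz

fs/2 = 30 Hz.
102 Hz mod fs = 42 Hz.
42 Hz > fs/2 = 30 Hz, folds to fs − 42 Hz = 18 Hz.
114 Hz mod fs = 54 Hz.
54 Hz > fs/2 = 30 Hz, folds to fs − 54 Hz = 6 Hz.
186 Hz mod fs = 6 Hz.
6 Hz ≤ fs/2 = 30 Hz, appears at 6 Hz.
222 Hz mod fs = 42 Hz.
42 Hz > fs/2 = 30 Hz, folds to fs − 42 Hz = 18 Hz.
Distinct values: {6 Hz, 18 Hz}.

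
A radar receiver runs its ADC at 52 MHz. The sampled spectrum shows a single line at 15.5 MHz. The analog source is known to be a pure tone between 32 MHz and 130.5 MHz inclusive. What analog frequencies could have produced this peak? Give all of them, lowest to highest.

36.5 MHz, 67.5 MHz, 88.5 MHz, 119.5 MHz

Frequencies that alias to 15.5 MHz are k·fs ± 15.5 MHz for integer k ≥ 0.
k=0: 15.5 MHz.
k=1: 36.5 MHz, 67.5 MHz.
k=2: 88.5 MHz, 119.5 MHz.
k=3: 140.5 MHz, 171.5 MHz.
Within [32 MHz, 130.5 MHz]: 36.5 MHz, 67.5 MHz, 88.5 MHz, 119.5 MHz.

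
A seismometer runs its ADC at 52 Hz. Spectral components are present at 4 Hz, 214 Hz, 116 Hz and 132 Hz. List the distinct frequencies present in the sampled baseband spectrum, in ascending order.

4 Hz, 6 Hz, 12 Hz, 24 Hz

fs/2 = 26 Hz.
4 Hz ≤ fs/2 = 26 Hz, passes unchanged.
214 Hz mod fs = 6 Hz.
6 Hz ≤ fs/2 = 26 Hz, appears at 6 Hz.
116 Hz mod fs = 12 Hz.
12 Hz ≤ fs/2 = 26 Hz, appears at 12 Hz.
132 Hz mod fs = 28 Hz.
28 Hz > fs/2 = 26 Hz, folds to fs − 28 Hz = 24 Hz.
Distinct values: {4 Hz, 6 Hz, 12 Hz, 24 Hz}.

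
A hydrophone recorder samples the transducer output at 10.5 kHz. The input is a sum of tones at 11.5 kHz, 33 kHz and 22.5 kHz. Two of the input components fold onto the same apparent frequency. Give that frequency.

fs/2 = 5.25 kHz.
11.5 kHz mod fs = 1 kHz.
1 kHz ≤ fs/2 = 5.25 kHz, appears at 1 kHz.
33 kHz mod fs = 1.5 kHz.
1.5 kHz ≤ fs/2 = 5.25 kHz, appears at 1.5 kHz.
22.5 kHz mod fs = 1.5 kHz.
1.5 kHz ≤ fs/2 = 5.25 kHz, appears at 1.5 kHz.
22.5 kHz and 33 kHz both map to 1.5 kHz.

1.5 kHz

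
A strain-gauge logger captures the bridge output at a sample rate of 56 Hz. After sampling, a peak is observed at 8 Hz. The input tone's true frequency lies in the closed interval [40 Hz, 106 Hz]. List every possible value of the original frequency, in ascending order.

Frequencies that alias to 8 Hz are k·fs ± 8 Hz for integer k ≥ 0.
k=0: 8 Hz.
k=1: 48 Hz, 64 Hz.
k=2: 104 Hz, 120 Hz.
k=3: 160 Hz, 176 Hz.
Within [40 Hz, 106 Hz]: 48 Hz, 64 Hz, 104 Hz.

48 Hz, 64 Hz, 104 Hz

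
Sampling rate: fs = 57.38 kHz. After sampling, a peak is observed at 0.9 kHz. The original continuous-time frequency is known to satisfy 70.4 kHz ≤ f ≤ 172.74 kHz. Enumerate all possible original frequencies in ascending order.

Frequencies that alias to 0.9 kHz are k·fs ± 0.9 kHz for integer k ≥ 0.
k=0: 0.9 kHz.
k=1: 56.48 kHz, 58.28 kHz.
k=2: 113.86 kHz, 115.66 kHz.
k=3: 171.24 kHz, 173.04 kHz.
k=4: 228.62 kHz, 230.42 kHz.
Within [70.4 kHz, 172.74 kHz]: 113.86 kHz, 115.66 kHz, 171.24 kHz.

113.86 kHz, 115.66 kHz, 171.24 kHz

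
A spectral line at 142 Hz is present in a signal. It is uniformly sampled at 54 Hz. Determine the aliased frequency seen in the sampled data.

142 Hz mod fs = 34 Hz.
34 Hz > fs/2 = 27 Hz, folds to fs − 34 Hz = 20 Hz.

20 Hz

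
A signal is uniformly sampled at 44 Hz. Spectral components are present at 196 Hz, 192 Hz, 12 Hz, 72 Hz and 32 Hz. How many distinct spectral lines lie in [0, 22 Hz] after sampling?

fs/2 = 22 Hz.
196 Hz mod fs = 20 Hz.
20 Hz ≤ fs/2 = 22 Hz, appears at 20 Hz.
192 Hz mod fs = 16 Hz.
16 Hz ≤ fs/2 = 22 Hz, appears at 16 Hz.
12 Hz ≤ fs/2 = 22 Hz, passes unchanged.
72 Hz mod fs = 28 Hz.
28 Hz > fs/2 = 22 Hz, folds to fs − 28 Hz = 16 Hz.
32 Hz > fs/2 = 22 Hz, folds to fs − 32 Hz = 12 Hz.
Distinct values: {12 Hz, 16 Hz, 20 Hz} → 3.

3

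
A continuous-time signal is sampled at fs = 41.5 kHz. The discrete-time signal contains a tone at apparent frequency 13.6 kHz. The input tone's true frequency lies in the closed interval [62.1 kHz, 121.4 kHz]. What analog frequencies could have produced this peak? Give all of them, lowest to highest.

69.4 kHz, 96.6 kHz, 110.9 kHz

Frequencies that alias to 13.6 kHz are k·fs ± 13.6 kHz for integer k ≥ 0.
k=0: 13.6 kHz.
k=1: 27.9 kHz, 55.1 kHz.
k=2: 69.4 kHz, 96.6 kHz.
k=3: 110.9 kHz, 138.1 kHz.
k=4: 152.4 kHz, 179.6 kHz.
Within [62.1 kHz, 121.4 kHz]: 69.4 kHz, 96.6 kHz, 110.9 kHz.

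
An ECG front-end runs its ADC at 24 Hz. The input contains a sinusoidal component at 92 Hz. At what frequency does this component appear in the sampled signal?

4 Hz

92 Hz mod fs = 20 Hz.
20 Hz > fs/2 = 12 Hz, folds to fs − 20 Hz = 4 Hz.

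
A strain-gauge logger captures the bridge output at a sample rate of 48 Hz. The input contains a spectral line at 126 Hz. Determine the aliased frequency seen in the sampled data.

18 Hz

126 Hz mod fs = 30 Hz.
30 Hz > fs/2 = 24 Hz, folds to fs − 30 Hz = 18 Hz.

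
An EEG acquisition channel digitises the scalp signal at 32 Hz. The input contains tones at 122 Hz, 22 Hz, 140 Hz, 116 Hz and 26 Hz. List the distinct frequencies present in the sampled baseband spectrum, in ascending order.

6 Hz, 10 Hz, 12 Hz

fs/2 = 16 Hz.
122 Hz mod fs = 26 Hz.
26 Hz > fs/2 = 16 Hz, folds to fs − 26 Hz = 6 Hz.
22 Hz > fs/2 = 16 Hz, folds to fs − 22 Hz = 10 Hz.
140 Hz mod fs = 12 Hz.
12 Hz ≤ fs/2 = 16 Hz, appears at 12 Hz.
116 Hz mod fs = 20 Hz.
20 Hz > fs/2 = 16 Hz, folds to fs − 20 Hz = 12 Hz.
26 Hz > fs/2 = 16 Hz, folds to fs − 26 Hz = 6 Hz.
Distinct values: {6 Hz, 10 Hz, 12 Hz}.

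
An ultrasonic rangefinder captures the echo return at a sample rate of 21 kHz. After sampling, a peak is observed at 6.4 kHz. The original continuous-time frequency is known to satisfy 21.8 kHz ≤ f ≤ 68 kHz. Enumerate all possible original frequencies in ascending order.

Frequencies that alias to 6.4 kHz are k·fs ± 6.4 kHz for integer k ≥ 0.
k=0: 6.4 kHz.
k=1: 14.6 kHz, 27.4 kHz.
k=2: 35.6 kHz, 48.4 kHz.
k=3: 56.6 kHz, 69.4 kHz.
k=4: 77.6 kHz, 90.4 kHz.
Within [21.8 kHz, 68 kHz]: 27.4 kHz, 35.6 kHz, 48.4 kHz, 56.6 kHz.

27.4 kHz, 35.6 kHz, 48.4 kHz, 56.6 kHz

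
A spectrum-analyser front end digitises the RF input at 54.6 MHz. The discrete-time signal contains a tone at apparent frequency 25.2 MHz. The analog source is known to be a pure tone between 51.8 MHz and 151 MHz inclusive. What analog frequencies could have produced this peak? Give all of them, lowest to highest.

79.8 MHz, 84 MHz, 134.4 MHz, 138.6 MHz

Frequencies that alias to 25.2 MHz are k·fs ± 25.2 MHz for integer k ≥ 0.
k=0: 25.2 MHz.
k=1: 29.4 MHz, 79.8 MHz.
k=2: 84 MHz, 134.4 MHz.
k=3: 138.6 MHz, 189 MHz.
k=4: 193.2 MHz, 243.6 MHz.
Within [51.8 MHz, 151 MHz]: 79.8 MHz, 84 MHz, 134.4 MHz, 138.6 MHz.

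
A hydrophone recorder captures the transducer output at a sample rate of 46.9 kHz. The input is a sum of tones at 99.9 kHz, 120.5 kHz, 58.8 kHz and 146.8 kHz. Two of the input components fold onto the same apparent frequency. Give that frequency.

fs/2 = 23.45 kHz.
99.9 kHz mod fs = 6.1 kHz.
6.1 kHz ≤ fs/2 = 23.45 kHz, appears at 6.1 kHz.
120.5 kHz mod fs = 26.7 kHz.
26.7 kHz > fs/2 = 23.45 kHz, folds to fs − 26.7 kHz = 20.2 kHz.
58.8 kHz mod fs = 11.9 kHz.
11.9 kHz ≤ fs/2 = 23.45 kHz, appears at 11.9 kHz.
146.8 kHz mod fs = 6.1 kHz.
6.1 kHz ≤ fs/2 = 23.45 kHz, appears at 6.1 kHz.
99.9 kHz and 146.8 kHz both map to 6.1 kHz.

6.1 kHz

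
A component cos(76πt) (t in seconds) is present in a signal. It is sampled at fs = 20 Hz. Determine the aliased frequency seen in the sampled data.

ω = 76π rad/s → f = ω/(2π) = 38 Hz.
38 Hz mod fs = 18 Hz.
18 Hz > fs/2 = 10 Hz, folds to fs − 18 Hz = 2 Hz.

2 Hz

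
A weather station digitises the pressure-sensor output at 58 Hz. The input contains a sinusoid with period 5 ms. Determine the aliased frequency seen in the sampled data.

T = 5 ms → f = 1/T = 200 Hz.
200 Hz mod fs = 26 Hz.
26 Hz ≤ fs/2 = 29 Hz, appears at 26 Hz.

26 Hz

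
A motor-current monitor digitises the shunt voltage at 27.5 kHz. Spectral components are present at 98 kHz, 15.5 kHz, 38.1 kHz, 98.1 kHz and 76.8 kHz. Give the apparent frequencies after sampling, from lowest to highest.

5.7 kHz, 10.6 kHz, 11.9 kHz, 12 kHz

fs/2 = 13.75 kHz.
98 kHz mod fs = 15.5 kHz.
15.5 kHz > fs/2 = 13.75 kHz, folds to fs − 15.5 kHz = 12 kHz.
15.5 kHz > fs/2 = 13.75 kHz, folds to fs − 15.5 kHz = 12 kHz.
38.1 kHz mod fs = 10.6 kHz.
10.6 kHz ≤ fs/2 = 13.75 kHz, appears at 10.6 kHz.
98.1 kHz mod fs = 15.6 kHz.
15.6 kHz > fs/2 = 13.75 kHz, folds to fs − 15.6 kHz = 11.9 kHz.
76.8 kHz mod fs = 21.8 kHz.
21.8 kHz > fs/2 = 13.75 kHz, folds to fs − 21.8 kHz = 5.7 kHz.
Distinct values: {5.7 kHz, 10.6 kHz, 11.9 kHz, 12 kHz}.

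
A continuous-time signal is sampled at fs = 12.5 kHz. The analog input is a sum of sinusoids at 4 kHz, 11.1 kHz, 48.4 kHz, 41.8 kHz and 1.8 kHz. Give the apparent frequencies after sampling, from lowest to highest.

1.4 kHz, 1.6 kHz, 1.8 kHz, 4 kHz, 4.3 kHz

fs/2 = 6.25 kHz.
4 kHz ≤ fs/2 = 6.25 kHz, passes unchanged.
11.1 kHz > fs/2 = 6.25 kHz, folds to fs − 11.1 kHz = 1.4 kHz.
48.4 kHz mod fs = 10.9 kHz.
10.9 kHz > fs/2 = 6.25 kHz, folds to fs − 10.9 kHz = 1.6 kHz.
41.8 kHz mod fs = 4.3 kHz.
4.3 kHz ≤ fs/2 = 6.25 kHz, appears at 4.3 kHz.
1.8 kHz ≤ fs/2 = 6.25 kHz, passes unchanged.
Distinct values: {1.4 kHz, 1.6 kHz, 1.8 kHz, 4 kHz, 4.3 kHz}.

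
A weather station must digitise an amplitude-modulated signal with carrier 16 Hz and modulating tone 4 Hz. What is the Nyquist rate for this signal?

AM sidebands sit at fc ± fm = 12 Hz and 20 Hz.
Highest-frequency component: 20 Hz.
Nyquist rate = 2 × 20 Hz = 40 Hz.

40 Hz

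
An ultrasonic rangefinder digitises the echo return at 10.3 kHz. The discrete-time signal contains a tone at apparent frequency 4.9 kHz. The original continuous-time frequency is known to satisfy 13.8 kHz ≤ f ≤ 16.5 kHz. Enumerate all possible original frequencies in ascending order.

15.2 kHz, 15.7 kHz

Frequencies that alias to 4.9 kHz are k·fs ± 4.9 kHz for integer k ≥ 0.
k=0: 4.9 kHz.
k=1: 5.4 kHz, 15.2 kHz.
k=2: 15.7 kHz, 25.5 kHz.
k=3: 26 kHz, 35.8 kHz.
Within [13.8 kHz, 16.5 kHz]: 15.2 kHz, 15.7 kHz.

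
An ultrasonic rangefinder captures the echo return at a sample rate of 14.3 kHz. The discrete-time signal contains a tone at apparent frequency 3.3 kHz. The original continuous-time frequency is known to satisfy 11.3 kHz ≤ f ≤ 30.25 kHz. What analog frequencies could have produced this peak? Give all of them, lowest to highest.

17.6 kHz, 25.3 kHz

Frequencies that alias to 3.3 kHz are k·fs ± 3.3 kHz for integer k ≥ 0.
k=0: 3.3 kHz.
k=1: 11 kHz, 17.6 kHz.
k=2: 25.3 kHz, 31.9 kHz.
k=3: 39.6 kHz, 46.2 kHz.
Within [11.3 kHz, 30.25 kHz]: 17.6 kHz, 25.3 kHz.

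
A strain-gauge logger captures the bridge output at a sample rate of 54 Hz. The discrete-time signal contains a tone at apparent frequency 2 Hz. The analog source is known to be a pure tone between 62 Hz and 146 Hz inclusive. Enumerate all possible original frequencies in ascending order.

Frequencies that alias to 2 Hz are k·fs ± 2 Hz for integer k ≥ 0.
k=0: 2 Hz.
k=1: 52 Hz, 56 Hz.
k=2: 106 Hz, 110 Hz.
k=3: 160 Hz, 164 Hz.
Within [62 Hz, 146 Hz]: 106 Hz, 110 Hz.

106 Hz, 110 Hz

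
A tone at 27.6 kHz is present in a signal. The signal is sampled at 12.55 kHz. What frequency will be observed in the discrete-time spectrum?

27.6 kHz mod fs = 2.5 kHz.
2.5 kHz ≤ fs/2 = 6.275 kHz, appears at 2.5 kHz.

2.5 kHz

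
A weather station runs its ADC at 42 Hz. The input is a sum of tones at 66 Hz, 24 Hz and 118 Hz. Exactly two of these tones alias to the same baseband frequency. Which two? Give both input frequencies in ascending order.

24 Hz, 66 Hz

fs/2 = 21 Hz.
66 Hz mod fs = 24 Hz.
24 Hz > fs/2 = 21 Hz, folds to fs − 24 Hz = 18 Hz.
24 Hz > fs/2 = 21 Hz, folds to fs − 24 Hz = 18 Hz.
118 Hz mod fs = 34 Hz.
34 Hz > fs/2 = 21 Hz, folds to fs − 34 Hz = 8 Hz.
24 Hz and 66 Hz both map to 18 Hz.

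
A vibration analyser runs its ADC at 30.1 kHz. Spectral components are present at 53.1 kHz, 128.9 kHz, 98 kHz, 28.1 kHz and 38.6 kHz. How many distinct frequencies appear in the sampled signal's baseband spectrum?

fs/2 = 15.05 kHz.
53.1 kHz mod fs = 23 kHz.
23 kHz > fs/2 = 15.05 kHz, folds to fs − 23 kHz = 7.1 kHz.
128.9 kHz mod fs = 8.5 kHz.
8.5 kHz ≤ fs/2 = 15.05 kHz, appears at 8.5 kHz.
98 kHz mod fs = 7.7 kHz.
7.7 kHz ≤ fs/2 = 15.05 kHz, appears at 7.7 kHz.
28.1 kHz > fs/2 = 15.05 kHz, folds to fs − 28.1 kHz = 2 kHz.
38.6 kHz mod fs = 8.5 kHz.
8.5 kHz ≤ fs/2 = 15.05 kHz, appears at 8.5 kHz.
Distinct values: {2 kHz, 7.1 kHz, 7.7 kHz, 8.5 kHz} → 4.

4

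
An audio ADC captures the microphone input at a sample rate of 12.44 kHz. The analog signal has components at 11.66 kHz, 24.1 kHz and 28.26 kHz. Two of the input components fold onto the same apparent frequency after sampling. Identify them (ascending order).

11.66 kHz, 24.1 kHz

fs/2 = 6.22 kHz.
11.66 kHz > fs/2 = 6.22 kHz, folds to fs − 11.66 kHz = 0.78 kHz.
24.1 kHz mod fs = 11.66 kHz.
11.66 kHz > fs/2 = 6.22 kHz, folds to fs − 11.66 kHz = 0.78 kHz.
28.26 kHz mod fs = 3.38 kHz.
3.38 kHz ≤ fs/2 = 6.22 kHz, appears at 3.38 kHz.
11.66 kHz and 24.1 kHz both map to 0.78 kHz.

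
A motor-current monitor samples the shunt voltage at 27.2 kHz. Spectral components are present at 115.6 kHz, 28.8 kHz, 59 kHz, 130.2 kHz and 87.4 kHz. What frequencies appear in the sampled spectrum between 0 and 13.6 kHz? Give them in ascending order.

fs/2 = 13.6 kHz.
115.6 kHz mod fs = 6.8 kHz.
6.8 kHz ≤ fs/2 = 13.6 kHz, appears at 6.8 kHz.
28.8 kHz mod fs = 1.6 kHz.
1.6 kHz ≤ fs/2 = 13.6 kHz, appears at 1.6 kHz.
59 kHz mod fs = 4.6 kHz.
4.6 kHz ≤ fs/2 = 13.6 kHz, appears at 4.6 kHz.
130.2 kHz mod fs = 21.4 kHz.
21.4 kHz > fs/2 = 13.6 kHz, folds to fs − 21.4 kHz = 5.8 kHz.
87.4 kHz mod fs = 5.8 kHz.
5.8 kHz ≤ fs/2 = 13.6 kHz, appears at 5.8 kHz.
Distinct values: {1.6 kHz, 4.6 kHz, 5.8 kHz, 6.8 kHz}.

1.6 kHz, 4.6 kHz, 5.8 kHz, 6.8 kHz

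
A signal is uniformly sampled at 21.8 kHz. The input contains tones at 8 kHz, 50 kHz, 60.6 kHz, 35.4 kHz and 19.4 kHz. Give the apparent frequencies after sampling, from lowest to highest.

fs/2 = 10.9 kHz.
8 kHz ≤ fs/2 = 10.9 kHz, passes unchanged.
50 kHz mod fs = 6.4 kHz.
6.4 kHz ≤ fs/2 = 10.9 kHz, appears at 6.4 kHz.
60.6 kHz mod fs = 17 kHz.
17 kHz > fs/2 = 10.9 kHz, folds to fs − 17 kHz = 4.8 kHz.
35.4 kHz mod fs = 13.6 kHz.
13.6 kHz > fs/2 = 10.9 kHz, folds to fs − 13.6 kHz = 8.2 kHz.
19.4 kHz > fs/2 = 10.9 kHz, folds to fs − 19.4 kHz = 2.4 kHz.
Distinct values: {2.4 kHz, 4.8 kHz, 6.4 kHz, 8 kHz, 8.2 kHz}.

2.4 kHz, 4.8 kHz, 6.4 kHz, 8 kHz, 8.2 kHz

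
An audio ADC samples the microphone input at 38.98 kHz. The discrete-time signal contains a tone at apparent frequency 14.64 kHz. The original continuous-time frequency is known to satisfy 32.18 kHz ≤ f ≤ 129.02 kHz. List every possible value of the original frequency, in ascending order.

53.62 kHz, 63.32 kHz, 92.6 kHz, 102.3 kHz

Frequencies that alias to 14.64 kHz are k·fs ± 14.64 kHz for integer k ≥ 0.
k=0: 14.64 kHz.
k=1: 24.34 kHz, 53.62 kHz.
k=2: 63.32 kHz, 92.6 kHz.
k=3: 102.3 kHz, 131.58 kHz.
k=4: 141.28 kHz, 170.56 kHz.
Within [32.18 kHz, 129.02 kHz]: 53.62 kHz, 63.32 kHz, 92.6 kHz, 102.3 kHz.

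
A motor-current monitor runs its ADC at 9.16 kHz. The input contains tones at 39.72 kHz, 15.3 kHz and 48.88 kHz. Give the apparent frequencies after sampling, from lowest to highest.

fs/2 = 4.58 kHz.
39.72 kHz mod fs = 3.08 kHz.
3.08 kHz ≤ fs/2 = 4.58 kHz, appears at 3.08 kHz.
15.3 kHz mod fs = 6.14 kHz.
6.14 kHz > fs/2 = 4.58 kHz, folds to fs − 6.14 kHz = 3.02 kHz.
48.88 kHz mod fs = 3.08 kHz.
3.08 kHz ≤ fs/2 = 4.58 kHz, appears at 3.08 kHz.
Distinct values: {3.02 kHz, 3.08 kHz}.

3.02 kHz, 3.08 kHz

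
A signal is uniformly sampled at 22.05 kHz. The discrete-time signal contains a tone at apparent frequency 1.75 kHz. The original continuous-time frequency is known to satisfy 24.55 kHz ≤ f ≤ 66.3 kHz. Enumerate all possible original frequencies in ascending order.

42.35 kHz, 45.85 kHz, 64.4 kHz

Frequencies that alias to 1.75 kHz are k·fs ± 1.75 kHz for integer k ≥ 0.
k=0: 1.75 kHz.
k=1: 20.3 kHz, 23.8 kHz.
k=2: 42.35 kHz, 45.85 kHz.
k=3: 64.4 kHz, 67.9 kHz.
k=4: 86.45 kHz, 89.95 kHz.
Within [24.55 kHz, 66.3 kHz]: 42.35 kHz, 45.85 kHz, 64.4 kHz.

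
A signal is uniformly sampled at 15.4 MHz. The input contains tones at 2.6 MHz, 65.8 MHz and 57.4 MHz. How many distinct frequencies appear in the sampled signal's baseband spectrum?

2

fs/2 = 7.7 MHz.
2.6 MHz ≤ fs/2 = 7.7 MHz, passes unchanged.
65.8 MHz mod fs = 4.2 MHz.
4.2 MHz ≤ fs/2 = 7.7 MHz, appears at 4.2 MHz.
57.4 MHz mod fs = 11.2 MHz.
11.2 MHz > fs/2 = 7.7 MHz, folds to fs − 11.2 MHz = 4.2 MHz.
Distinct values: {2.6 MHz, 4.2 MHz} → 2.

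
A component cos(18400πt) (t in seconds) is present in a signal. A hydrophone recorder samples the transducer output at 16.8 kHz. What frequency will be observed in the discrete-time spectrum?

ω = 18400π rad/s → f = ω/(2π) = 9200 Hz = 9.2 kHz.
9.2 kHz > fs/2 = 8.4 kHz, folds to fs − 9.2 kHz = 7.6 kHz.

7.6 kHz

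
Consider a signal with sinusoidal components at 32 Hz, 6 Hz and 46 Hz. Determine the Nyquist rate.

92 Hz

Highest-frequency component: 46 Hz.
Nyquist rate = 2 × 46 Hz = 92 Hz.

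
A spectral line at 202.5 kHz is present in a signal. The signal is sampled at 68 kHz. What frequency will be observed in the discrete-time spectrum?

202.5 kHz mod fs = 66.5 kHz.
66.5 kHz > fs/2 = 34 kHz, folds to fs − 66.5 kHz = 1.5 kHz.

1.5 kHz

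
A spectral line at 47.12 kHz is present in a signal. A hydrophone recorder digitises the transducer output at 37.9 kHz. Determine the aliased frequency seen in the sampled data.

9.22 kHz

47.12 kHz mod fs = 9.22 kHz.
9.22 kHz ≤ fs/2 = 18.95 kHz, appears at 9.22 kHz.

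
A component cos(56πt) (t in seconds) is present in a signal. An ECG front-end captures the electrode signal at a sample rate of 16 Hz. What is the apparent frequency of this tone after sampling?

ω = 56π rad/s → f = ω/(2π) = 28 Hz.
28 Hz mod fs = 12 Hz.
12 Hz > fs/2 = 8 Hz, folds to fs − 12 Hz = 4 Hz.

4 Hz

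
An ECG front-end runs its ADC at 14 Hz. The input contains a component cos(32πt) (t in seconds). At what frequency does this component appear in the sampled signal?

2 Hz

ω = 32π rad/s → f = ω/(2π) = 16 Hz.
16 Hz mod fs = 2 Hz.
2 Hz ≤ fs/2 = 7 Hz, appears at 2 Hz.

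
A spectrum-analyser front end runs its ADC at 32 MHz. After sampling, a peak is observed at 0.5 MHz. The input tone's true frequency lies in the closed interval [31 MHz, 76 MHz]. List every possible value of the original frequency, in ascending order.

Frequencies that alias to 0.5 MHz are k·fs ± 0.5 MHz for integer k ≥ 0.
k=0: 0.5 MHz.
k=1: 31.5 MHz, 32.5 MHz.
k=2: 63.5 MHz, 64.5 MHz.
k=3: 95.5 MHz, 96.5 MHz.
Within [31 MHz, 76 MHz]: 31.5 MHz, 32.5 MHz, 63.5 MHz, 64.5 MHz.

31.5 MHz, 32.5 MHz, 63.5 MHz, 64.5 MHz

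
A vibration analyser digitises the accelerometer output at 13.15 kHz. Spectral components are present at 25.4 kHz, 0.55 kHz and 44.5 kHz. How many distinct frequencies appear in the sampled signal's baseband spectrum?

3

fs/2 = 6.575 kHz.
25.4 kHz mod fs = 12.25 kHz.
12.25 kHz > fs/2 = 6.575 kHz, folds to fs − 12.25 kHz = 0.9 kHz.
0.55 kHz ≤ fs/2 = 6.575 kHz, passes unchanged.
44.5 kHz mod fs = 5.05 kHz.
5.05 kHz ≤ fs/2 = 6.575 kHz, appears at 5.05 kHz.
Distinct values: {0.55 kHz, 0.9 kHz, 5.05 kHz} → 3.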